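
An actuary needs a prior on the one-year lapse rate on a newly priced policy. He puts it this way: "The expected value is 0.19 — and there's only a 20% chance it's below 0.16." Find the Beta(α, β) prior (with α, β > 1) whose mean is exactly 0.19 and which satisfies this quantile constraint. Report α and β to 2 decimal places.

α ≈ 23.63, β ≈ 100.72

With mean 0.19 fixed, write α = 0.19s, β = 0.81s where s = α+β.
Need P(θ < 0.16) = 0.2 under Beta(0.19s, 0.81s). Normal approximation: (q−m)/√(m(1−m)/s) ≈ z_{0.2} = -0.842, so s ≈ 0.19·0.81·(-0.842)²/(0.16−0.19)² = 121.1.
At s = 121.1: P(θ<0.16) ≈ 0.203. Adjusting to match 0.2 gives s ≈ 124.34.
So α = 0.19·124.34 ≈ 23.63, β = 0.81·124.34 ≈ 100.72.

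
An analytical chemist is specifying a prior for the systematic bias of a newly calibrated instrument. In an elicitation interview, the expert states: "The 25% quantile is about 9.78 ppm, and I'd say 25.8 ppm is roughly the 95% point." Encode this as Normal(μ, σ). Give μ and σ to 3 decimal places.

The p-quantile of Normal(μ,σ) is μ + z_p·σ, with z_{0.25} = -0.6745 and z_{0.95} = 1.645.
Eliminate σ: μ = (z₂·x₁ − z₁·x₂)/(z₂ − z₁) = (1.645·9.78 − (-0.6745)·25.8)/2.319 = 14.439.
Then σ = (x₂ − x₁)/(z₂ − z₁) = (25.8 − 9.78)/2.319 = 6.907.

μ = 14.439, σ = 6.907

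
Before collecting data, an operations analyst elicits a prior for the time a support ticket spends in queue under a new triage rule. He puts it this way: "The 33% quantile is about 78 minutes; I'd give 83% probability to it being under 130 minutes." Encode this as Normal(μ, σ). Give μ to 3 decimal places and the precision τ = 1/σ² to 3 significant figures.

μ = 94.409, τ = 0.000719

For Normal(μ,σ), the p-quantile is μ + z_p·σ. Here z_{0.33} = -0.4399, z_{0.83} = 0.9542.
So 78 = μ − 0.4399σ and 130 = μ + 0.9542σ.
Subtracting: σ = (130 − 78)/(0.9542 − (-0.4399)) = 37.301.
Then μ = 78 − (-0.4399)·37.301 = 94.409.
Precision τ = 1/σ² = 1/37.3² = 0.000719.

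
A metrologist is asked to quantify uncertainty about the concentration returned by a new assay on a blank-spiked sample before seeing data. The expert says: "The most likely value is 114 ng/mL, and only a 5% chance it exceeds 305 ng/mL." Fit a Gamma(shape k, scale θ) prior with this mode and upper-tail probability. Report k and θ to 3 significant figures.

k ≈ 3.78, θ ≈ 41

Gamma(k,θ) with k>1 has mode (k−1)θ, so θ = 114/(k−1).
Need P(X < 305) = 0.95 with θ tied to k this way. Start at k = 2, θ = 114: P(X<305) ≈ 0.747.
Too low — raise k to concentrate. Iterating converges to k ≈ 3.78.
Then θ = 114/(3.78−1) ≈ 41.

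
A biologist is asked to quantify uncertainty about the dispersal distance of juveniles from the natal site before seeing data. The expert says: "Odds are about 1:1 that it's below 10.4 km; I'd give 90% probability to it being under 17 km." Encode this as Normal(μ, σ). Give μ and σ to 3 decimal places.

μ = 10.400, σ = 5.150

The p-quantile of Normal(μ,σ) is μ + z_p·σ, with z_{0.5} = 0 and z_{0.9} = 1.282.
Eliminate σ: μ = (z₂·x₁ − z₁·x₂)/(z₂ − z₁) = (1.282·10.4 − (0)·17)/1.282 = 10.400.
Then σ = (x₂ − x₁)/(z₂ − z₁) = (17 − 10.4)/1.282 = 5.150.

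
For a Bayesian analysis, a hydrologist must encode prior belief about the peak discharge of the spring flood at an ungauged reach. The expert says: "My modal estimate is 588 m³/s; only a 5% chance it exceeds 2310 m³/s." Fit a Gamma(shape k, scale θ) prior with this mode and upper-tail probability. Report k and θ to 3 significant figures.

k ≈ 2.35, θ ≈ 436

Gamma(k,θ) with k>1 has mode (k−1)θ, so θ = 588/(k−1).
Need P(X < 2310) = 0.95 with θ tied to k this way. Start at k = 2, θ = 588: P(X<2310) ≈ 0.903.
Too low — raise k to concentrate. Iterating converges to k ≈ 2.35.
Then θ = 588/(2.35−1) ≈ 436.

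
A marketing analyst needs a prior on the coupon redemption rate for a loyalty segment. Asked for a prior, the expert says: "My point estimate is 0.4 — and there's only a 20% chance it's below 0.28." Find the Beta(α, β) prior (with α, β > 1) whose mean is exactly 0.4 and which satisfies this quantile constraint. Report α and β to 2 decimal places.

α ≈ 4.86, β ≈ 7.29

With mean 0.4 fixed, write α = 0.4s, β = 0.6s where s = α+β.
Need P(θ < 0.28) = 0.2 under Beta(0.4s, 0.6s). Normal approximation: (q−m)/√(m(1−m)/s) ≈ z_{0.2} = -0.842, so s ≈ 0.4·0.6·(-0.842)²/(0.28−0.4)² = 11.8.
At s = 11.8: P(θ<0.28) ≈ 0.204. Adjusting to match 0.2 gives s ≈ 12.16.
So α = 0.4·12.16 ≈ 4.86, β = 0.6·12.16 ≈ 7.29.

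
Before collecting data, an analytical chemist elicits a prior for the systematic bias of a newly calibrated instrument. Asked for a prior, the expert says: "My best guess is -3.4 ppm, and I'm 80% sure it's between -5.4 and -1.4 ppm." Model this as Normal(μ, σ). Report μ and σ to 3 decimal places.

μ = -3.400, σ = 1.561

A symmetric 80% interval runs μ ± z·σ with z = 1.282.
Half-width = 2, so σ = 2/1.282 = 1.561.
μ is the stated best guess, -3.400.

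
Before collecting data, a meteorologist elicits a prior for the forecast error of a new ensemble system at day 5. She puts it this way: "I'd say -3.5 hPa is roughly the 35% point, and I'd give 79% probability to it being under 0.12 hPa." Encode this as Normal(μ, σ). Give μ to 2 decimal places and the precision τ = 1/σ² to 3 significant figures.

For Normal(μ,σ), the p-quantile is μ + z_p·σ. Here z_{0.35} = -0.3853, z_{0.79} = 0.8064.
So -3.5 = μ − 0.3853σ and 0.12 = μ + 0.8064σ.
Subtracting: σ = (0.12 − -3.5)/(0.8064 − (-0.3853)) = 3.04.
Then μ = -3.5 − (-0.3853)·3.04 = -2.33.
Precision τ = 1/σ² = 1/3.038² = 0.108.

μ = -2.33, τ = 0.108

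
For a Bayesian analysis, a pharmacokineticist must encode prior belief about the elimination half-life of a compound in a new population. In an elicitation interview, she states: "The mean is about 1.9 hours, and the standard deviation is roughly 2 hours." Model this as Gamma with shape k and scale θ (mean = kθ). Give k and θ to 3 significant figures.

k ≈ 0.902, θ ≈ 2.11

For Gamma(k, scale θ): mean = kθ, variance = kθ², so CV = 1/√k.
CV = SD/mean = 2/1.9 = 1.053, hence k = 1/CV² = 0.902.
Then θ = mean/k = 1.9/0.902 = 2.11.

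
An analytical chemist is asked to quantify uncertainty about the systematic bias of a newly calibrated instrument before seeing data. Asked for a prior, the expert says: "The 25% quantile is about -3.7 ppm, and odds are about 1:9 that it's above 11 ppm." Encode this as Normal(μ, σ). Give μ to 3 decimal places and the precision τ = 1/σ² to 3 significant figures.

μ = 1.369, τ = 0.0177

The p-quantile of Normal(μ,σ) is μ + z_p·σ, with z_{0.25} = -0.6745 and z_{0.9} = 1.282.
Eliminate σ: μ = (z₂·x₁ − z₁·x₂)/(z₂ − z₁) = (1.282·-3.7 − (-0.6745)·11)/1.956 = 1.369.
Then σ = (x₂ − x₁)/(z₂ − z₁) = (11 − -3.7)/1.956 = 7.515.
Precision τ = 1/σ² = 1/7.515² = 0.0177.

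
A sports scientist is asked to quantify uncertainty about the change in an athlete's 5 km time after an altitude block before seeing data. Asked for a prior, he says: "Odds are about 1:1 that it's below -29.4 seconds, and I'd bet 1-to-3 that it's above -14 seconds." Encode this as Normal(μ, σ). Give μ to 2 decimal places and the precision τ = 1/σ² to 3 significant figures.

The p-quantile of Normal(μ,σ) is μ + z_p·σ, with z_{0.5} = 0 and z_{0.75} = 0.6745.
Eliminate σ: μ = (z₂·x₁ − z₁·x₂)/(z₂ − z₁) = (0.6745·-29.4 − (0)·-14)/0.6745 = -29.40.
Then σ = (x₂ − x₁)/(z₂ − z₁) = (-14 − -29.4)/0.6745 = 22.83.
Precision τ = 1/σ² = 1/22.83² = 0.00192.

μ = -29.40, τ = 0.00192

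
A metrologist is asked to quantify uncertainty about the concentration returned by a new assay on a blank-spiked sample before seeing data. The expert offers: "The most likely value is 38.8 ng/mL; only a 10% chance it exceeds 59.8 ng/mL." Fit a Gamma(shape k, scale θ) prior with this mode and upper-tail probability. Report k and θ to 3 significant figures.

k ≈ 11, θ ≈ 3.89

Gamma(k,θ) with k>1 has mode (k−1)θ, so θ = 38.8/(k−1).
Need P(X < 59.8) = 0.9 with θ tied to k this way. Start at k = 2, θ = 38.8: P(X<59.8) ≈ 0.456.
Too low — raise k to concentrate. Iterating converges to k ≈ 11.
Then θ = 38.8/(11−1) ≈ 3.89.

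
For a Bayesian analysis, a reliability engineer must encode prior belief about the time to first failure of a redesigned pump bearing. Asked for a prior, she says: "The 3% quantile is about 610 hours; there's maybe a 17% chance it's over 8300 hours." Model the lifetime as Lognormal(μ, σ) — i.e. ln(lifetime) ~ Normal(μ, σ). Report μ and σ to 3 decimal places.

If T ~ Lognormal(μ,σ) then ln T ~ Normal(μ,σ), so the p-quantile of ln T is μ + z_p·σ.
ln(610) = 6.413 and ln(8300) = 9.024; z_{0.03} = -1.881, z_{0.83} = 0.9542.
σ = (9.024 − 6.413)/(0.9542 − (-1.881)) = 0.921.
μ = 6.413 − (-1.881)·0.921 = 8.145.

μ ≈ 8.145, σ ≈ 0.921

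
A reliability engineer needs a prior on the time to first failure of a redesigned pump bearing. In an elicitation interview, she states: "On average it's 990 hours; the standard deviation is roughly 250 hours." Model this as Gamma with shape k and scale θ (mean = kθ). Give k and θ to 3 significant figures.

k ≈ 15.7, θ ≈ 63.1

For Gamma(k, scale θ): mean = kθ, variance = kθ², so CV = 1/√k.
CV = SD/mean = 250/990 = 0.2525, hence k = 1/CV² = 15.7.
Then θ = mean/k = 990/15.7 = 63.1.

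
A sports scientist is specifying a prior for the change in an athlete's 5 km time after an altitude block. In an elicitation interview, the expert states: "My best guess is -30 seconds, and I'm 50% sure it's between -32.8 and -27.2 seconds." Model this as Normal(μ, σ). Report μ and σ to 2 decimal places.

A symmetric 50% interval runs μ ± z·σ with z = 0.6745.
Half-width = 2.8, so σ = 2.8/0.6745 = 4.15.
μ is the stated best guess, -30.00.

μ = -30.00, σ = 4.15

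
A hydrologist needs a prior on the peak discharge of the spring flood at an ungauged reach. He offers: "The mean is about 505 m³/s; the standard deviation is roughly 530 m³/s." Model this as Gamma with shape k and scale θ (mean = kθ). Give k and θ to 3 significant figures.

For Gamma(k, scale θ): mean = kθ, variance = kθ², so CV = 1/√k.
CV = SD/mean = 530/505 = 1.05, hence k = 1/CV² = 0.908.
Then θ = mean/k = 505/0.908 = 556.

k ≈ 0.908, θ ≈ 556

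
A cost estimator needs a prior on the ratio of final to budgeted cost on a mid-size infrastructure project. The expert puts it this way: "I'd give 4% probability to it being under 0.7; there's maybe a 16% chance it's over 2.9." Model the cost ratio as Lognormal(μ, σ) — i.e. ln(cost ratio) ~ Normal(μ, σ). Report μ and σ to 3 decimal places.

If T ~ Lognormal(μ,σ) then ln T ~ Normal(μ,σ), so the p-quantile of ln T is μ + z_p·σ.
ln(0.7) = -0.3567 and ln(2.9) = 1.065; z_{0.04} = -1.751, z_{0.84} = 0.9945.
σ = (1.065 − -0.3567)/(0.9945 − (-1.751)) = 0.518.
μ = -0.3567 − (-1.751)·0.518 = 0.550.

μ ≈ 0.550, σ ≈ 0.518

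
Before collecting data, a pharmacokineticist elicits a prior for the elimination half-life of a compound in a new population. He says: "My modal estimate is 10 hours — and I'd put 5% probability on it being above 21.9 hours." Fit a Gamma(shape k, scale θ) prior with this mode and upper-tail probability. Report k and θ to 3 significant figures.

k ≈ 5.48, θ ≈ 2.23

Gamma(k,θ) with k>1 has mode (k−1)θ, so θ = 10/(k−1).
Need P(X < 21.9) = 0.95 with θ tied to k this way. Start at k = 2, θ = 10: P(X<21.9) ≈ 0.643.
Too low — raise k to concentrate. Iterating converges to k ≈ 5.48.
Then θ = 10/(5.48−1) ≈ 2.23.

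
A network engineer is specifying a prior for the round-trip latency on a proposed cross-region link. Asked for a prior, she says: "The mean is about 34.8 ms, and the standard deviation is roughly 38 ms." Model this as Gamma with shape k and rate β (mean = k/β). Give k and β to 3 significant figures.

k ≈ 0.839, β ≈ 0.0241

For Gamma(k, rate β): mean = k/β, variance = k/β², so CV = 1/√k.
CV = SD/mean = 38/34.8 = 1.092, hence k = 1/CV² = 0.839.
Then β = k/mean = 0.839/34.8 = 0.0241.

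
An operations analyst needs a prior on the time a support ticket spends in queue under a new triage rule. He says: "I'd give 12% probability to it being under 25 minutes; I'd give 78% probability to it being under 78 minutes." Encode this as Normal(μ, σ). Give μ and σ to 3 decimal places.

For Normal(μ,σ), the p-quantile is μ + z_p·σ. Here z_{0.12} = -1.175, z_{0.78} = 0.7722.
So 25 = μ − 1.175σ and 78 = μ + 0.7722σ.
Subtracting: σ = (78 − 25)/(0.7722 − (-1.175)) = 27.219.
Then μ = 25 − (-1.175)·27.219 = 56.982.

μ = 56.982, σ = 27.219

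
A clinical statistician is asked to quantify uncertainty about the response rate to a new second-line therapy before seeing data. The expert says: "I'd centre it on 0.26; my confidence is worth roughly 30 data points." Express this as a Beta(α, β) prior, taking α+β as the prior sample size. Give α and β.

α = 7.8, β = 22.2

Under the effective-sample-size interpretation, Beta(α, β) has prior mean α/(α+β) and prior sample size α+β.
So α+β = 30 and α/(α+β) = 0.26, giving α = 0.26·30 = 7.8 and β = 30 − 7.8 = 22.2.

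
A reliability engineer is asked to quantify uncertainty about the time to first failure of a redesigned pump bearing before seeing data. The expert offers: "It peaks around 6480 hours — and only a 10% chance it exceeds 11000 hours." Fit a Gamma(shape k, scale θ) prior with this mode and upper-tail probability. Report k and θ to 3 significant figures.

k ≈ 7.76, θ ≈ 959

Gamma(k,θ) with k>1 has mode (k−1)θ, so θ = 6480/(k−1).
Need P(X < 11000) = 0.9 with θ tied to k this way. Start at k = 2, θ = 6480: P(X<11000) ≈ 0.506.
Too low — raise k to concentrate. Iterating converges to k ≈ 7.76.
Then θ = 6480/(7.76−1) ≈ 959.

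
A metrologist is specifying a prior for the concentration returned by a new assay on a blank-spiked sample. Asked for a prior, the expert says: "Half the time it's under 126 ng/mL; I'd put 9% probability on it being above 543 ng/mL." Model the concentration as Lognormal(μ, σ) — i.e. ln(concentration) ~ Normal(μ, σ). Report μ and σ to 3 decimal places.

μ ≈ 4.836, σ ≈ 1.090

If T ~ Lognormal(μ,σ) then ln T ~ Normal(μ,σ), so the p-quantile of ln T is μ + z_p·σ.
ln(126) = 4.836 and ln(543) = 6.297; z_{0.5} = 0, z_{0.91} = 1.341.
σ = (6.297 − 4.836)/(1.341 − (0)) = 1.090.
μ = 4.836 − (0)·1.090 = 4.836.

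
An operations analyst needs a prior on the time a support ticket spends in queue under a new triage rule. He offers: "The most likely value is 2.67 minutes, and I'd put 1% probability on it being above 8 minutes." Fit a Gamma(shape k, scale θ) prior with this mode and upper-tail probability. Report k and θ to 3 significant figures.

k ≈ 4.74, θ ≈ 0.714

Gamma(k,θ) with k>1 has mode (k−1)θ, so θ = 2.67/(k−1).
Need P(X < 8) = 0.99 with θ tied to k this way. Start at k = 2, θ = 2.67: P(X<8) ≈ 0.800.
Too low — raise k to concentrate. Iterating converges to k ≈ 4.74.
Then θ = 2.67/(4.74−1) ≈ 0.714.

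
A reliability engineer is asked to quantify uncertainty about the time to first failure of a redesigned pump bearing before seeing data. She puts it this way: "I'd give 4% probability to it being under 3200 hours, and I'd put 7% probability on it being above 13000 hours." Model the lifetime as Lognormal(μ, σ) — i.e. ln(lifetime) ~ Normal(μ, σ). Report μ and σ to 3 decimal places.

μ ≈ 8.832, σ ≈ 0.434

If T ~ Lognormal(μ,σ) then ln T ~ Normal(μ,σ), so the p-quantile of ln T is μ + z_p·σ.
ln(3200) = 8.071 and ln(13000) = 9.473; z_{0.04} = -1.751, z_{0.93} = 1.476.
σ = (9.473 − 8.071)/(1.476 − (-1.751)) = 0.434.
μ = 8.071 − (-1.751)·0.434 = 8.832.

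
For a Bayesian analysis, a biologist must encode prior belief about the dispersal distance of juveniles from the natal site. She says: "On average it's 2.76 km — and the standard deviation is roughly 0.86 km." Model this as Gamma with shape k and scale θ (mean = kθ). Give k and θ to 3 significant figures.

For Gamma(k, scale θ): mean = kθ, variance = kθ², so CV = 1/√k.
CV = SD/mean = 0.86/2.76 = 0.3116, hence k = 1/CV² = 10.3.
Then θ = mean/k = 2.76/10.3 = 0.268.

k ≈ 10.3, θ ≈ 0.268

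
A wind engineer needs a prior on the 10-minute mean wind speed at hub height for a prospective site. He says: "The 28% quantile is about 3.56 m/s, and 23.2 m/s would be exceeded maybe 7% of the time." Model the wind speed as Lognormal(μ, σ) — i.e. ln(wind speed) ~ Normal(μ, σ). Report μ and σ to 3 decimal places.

μ ≈ 1.800, σ ≈ 0.911

If T ~ Lognormal(μ,σ) then ln T ~ Normal(μ,σ), so the p-quantile of ln T is μ + z_p·σ.
ln(3.56) = 1.27 and ln(23.2) = 3.144; z_{0.28} = -0.5828, z_{0.93} = 1.476.
σ = (3.144 − 1.27)/(1.476 − (-0.5828)) = 0.911.
μ = 1.27 − (-0.5828)·0.911 = 1.800.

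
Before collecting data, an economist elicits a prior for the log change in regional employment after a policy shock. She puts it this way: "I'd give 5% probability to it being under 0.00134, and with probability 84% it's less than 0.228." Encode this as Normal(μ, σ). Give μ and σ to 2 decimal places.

For Normal(μ,σ), the p-quantile is μ + z_p·σ. Here z_{0.05} = -1.645, z_{0.84} = 0.9945.
So 0.00134 = μ − 1.645σ and 0.228 = μ + 0.9945σ.
Subtracting: σ = (0.228 − 0.00134)/(0.9945 − (-1.645)) = 0.09.
Then μ = 0.00134 − (-1.645)·0.09 = 0.14.

μ = 0.14, σ = 0.09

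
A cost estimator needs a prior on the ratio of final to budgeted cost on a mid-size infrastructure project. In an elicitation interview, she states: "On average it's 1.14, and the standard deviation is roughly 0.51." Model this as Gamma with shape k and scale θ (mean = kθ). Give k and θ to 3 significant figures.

k ≈ 5, θ ≈ 0.228

For Gamma(k, scale θ): mean = kθ, variance = kθ², so CV = 1/√k.
CV = SD/mean = 0.51/1.14 = 0.4474, hence k = 1/CV² = 5.
Then θ = mean/k = 1.14/5 = 0.228.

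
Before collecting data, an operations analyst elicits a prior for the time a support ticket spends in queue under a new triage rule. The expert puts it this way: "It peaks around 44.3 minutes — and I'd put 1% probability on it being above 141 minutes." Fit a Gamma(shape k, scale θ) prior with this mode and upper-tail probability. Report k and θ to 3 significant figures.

k ≈ 4.31, θ ≈ 13.4

Gamma(k,θ) with k>1 has mode (k−1)θ, so θ = 44.3/(k−1).
Need P(X < 141) = 0.99 with θ tied to k this way. Start at k = 2, θ = 44.3: P(X<141) ≈ 0.827.
Too low — raise k to concentrate. Iterating converges to k ≈ 4.31.
Then θ = 44.3/(4.31−1) ≈ 13.4.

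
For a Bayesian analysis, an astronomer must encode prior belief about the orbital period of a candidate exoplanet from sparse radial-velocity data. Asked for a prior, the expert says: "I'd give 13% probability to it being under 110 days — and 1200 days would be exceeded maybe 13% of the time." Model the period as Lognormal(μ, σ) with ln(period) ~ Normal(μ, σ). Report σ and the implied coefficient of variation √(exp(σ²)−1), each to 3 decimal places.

If T ~ Lognormal(μ,σ) then ln T ~ Normal(μ,σ), so the p-quantile of ln T is μ + z_p·σ.
ln(110) = 4.7 and ln(1200) = 7.09; z_{0.13} = -1.126, z_{0.87} = 1.126.
σ = (7.09 − 4.7)/(1.126 − (-1.126)) = 1.061.
μ = 4.7 − (-1.126)·1.061 = 5.895.
CV = √(exp(σ²)−1) = √(exp(1.1252)−1) = 1.442.

σ ≈ 1.061, CV ≈ 1.442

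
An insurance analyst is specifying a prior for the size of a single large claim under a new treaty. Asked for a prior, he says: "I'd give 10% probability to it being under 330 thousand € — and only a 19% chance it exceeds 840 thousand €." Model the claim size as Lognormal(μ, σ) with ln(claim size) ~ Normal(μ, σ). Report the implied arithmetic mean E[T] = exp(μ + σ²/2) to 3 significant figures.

If T ~ Lognormal(μ,σ) then ln T ~ Normal(μ,σ), so the p-quantile of ln T is μ + z_p·σ.
ln(330) = 5.799 and ln(840) = 6.733; z_{0.1} = -1.282, z_{0.81} = 0.8779.
σ = (6.733 − 5.799)/(0.8779 − (-1.282)) = 0.433.
μ = 5.799 − (-1.282)·0.433 = 6.354.
E[T] = exp(μ + σ²/2) = exp(6.354 + 0.0936) = 631 thousand €.

E[T] ≈ 631 thousand €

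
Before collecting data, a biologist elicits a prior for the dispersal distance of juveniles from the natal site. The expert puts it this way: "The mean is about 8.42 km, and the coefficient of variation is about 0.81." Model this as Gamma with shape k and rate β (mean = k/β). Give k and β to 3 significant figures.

k ≈ 1.52, β ≈ 0.181

For Gamma(k, rate β): mean = k/β, variance = k/β², so CV = 1/√k.
CV = 0.81, hence k = 1/CV² = 1.52.
Then β = k/mean = 1.52/8.42 = 0.181.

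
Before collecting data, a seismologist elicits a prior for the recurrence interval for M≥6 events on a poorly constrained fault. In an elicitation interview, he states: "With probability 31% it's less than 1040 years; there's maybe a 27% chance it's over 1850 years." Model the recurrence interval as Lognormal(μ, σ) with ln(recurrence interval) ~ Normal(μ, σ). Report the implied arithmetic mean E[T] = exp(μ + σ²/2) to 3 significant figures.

E[T] ≈ 1540 years

If T ~ Lognormal(μ,σ) then ln T ~ Normal(μ,σ), so the p-quantile of ln T is μ + z_p·σ.
ln(1040) = 6.947 and ln(1850) = 7.523; z_{0.31} = -0.4959, z_{0.73} = 0.6128.
σ = (7.523 − 6.947)/(0.6128 − (-0.4959)) = 0.520.
μ = 6.947 − (-0.4959)·0.520 = 7.205.
E[T] = exp(μ + σ²/2) = exp(7.205 + 0.1349) = 1540 years.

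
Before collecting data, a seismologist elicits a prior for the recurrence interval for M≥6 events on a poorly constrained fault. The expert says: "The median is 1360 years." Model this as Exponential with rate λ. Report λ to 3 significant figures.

Exponential median = ln 2 / λ, so λ = ln 2 / 1360.0 = 0.00051.

λ ≈ 0.00051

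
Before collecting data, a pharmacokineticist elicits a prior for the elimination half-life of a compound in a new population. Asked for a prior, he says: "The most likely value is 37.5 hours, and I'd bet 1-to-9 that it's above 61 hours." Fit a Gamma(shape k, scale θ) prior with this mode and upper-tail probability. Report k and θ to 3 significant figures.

Gamma(k,θ) with k>1 has mode (k−1)θ, so θ = 37.5/(k−1).
Need P(X < 61) = 0.9 with θ tied to k this way. Start at k = 2, θ = 37.5: P(X<61) ≈ 0.484.
Too low — raise k to concentrate. Iterating converges to k ≈ 8.95.
Then θ = 37.5/(8.95−1) ≈ 4.71.

k ≈ 8.95, θ ≈ 4.71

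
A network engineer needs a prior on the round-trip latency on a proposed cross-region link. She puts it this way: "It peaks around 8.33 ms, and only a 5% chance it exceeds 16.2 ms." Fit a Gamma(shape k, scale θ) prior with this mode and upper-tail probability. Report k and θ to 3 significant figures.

k ≈ 7.28, θ ≈ 1.33

Gamma(k,θ) with k>1 has mode (k−1)θ, so θ = 8.33/(k−1).
Need P(X < 16.2) = 0.95 with θ tied to k this way. Start at k = 2, θ = 8.33: P(X<16.2) ≈ 0.579.
Too low — raise k to concentrate. Iterating converges to k ≈ 7.28.
Then θ = 8.33/(7.28−1) ≈ 1.33.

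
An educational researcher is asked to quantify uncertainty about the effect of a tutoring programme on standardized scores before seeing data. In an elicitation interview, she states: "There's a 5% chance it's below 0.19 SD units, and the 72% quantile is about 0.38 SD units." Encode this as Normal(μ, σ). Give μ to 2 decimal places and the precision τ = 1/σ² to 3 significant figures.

The p-quantile of Normal(μ,σ) is μ + z_p·σ, with z_{0.05} = -1.645 and z_{0.72} = 0.5828.
Eliminate σ: μ = (z₂·x₁ − z₁·x₂)/(z₂ − z₁) = (0.5828·0.19 − (-1.645)·0.38)/2.228 = 0.33.
Then σ = (x₂ − x₁)/(z₂ − z₁) = (0.38 − 0.19)/2.228 = 0.09.
Precision τ = 1/σ² = 1/0.08529² = 137.

μ = 0.33, τ = 137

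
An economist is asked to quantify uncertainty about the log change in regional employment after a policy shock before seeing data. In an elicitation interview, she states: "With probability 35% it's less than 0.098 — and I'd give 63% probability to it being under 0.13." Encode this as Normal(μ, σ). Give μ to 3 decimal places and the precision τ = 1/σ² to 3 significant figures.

For Normal(μ,σ), the p-quantile is μ + z_p·σ. Here z_{0.35} = -0.3853, z_{0.63} = 0.3319.
So 0.098 = μ − 0.3853σ and 0.13 = μ + 0.3319σ.
Subtracting: σ = (0.13 − 0.098)/(0.3319 − (-0.3853)) = 0.045.
Then μ = 0.098 − (-0.3853)·0.045 = 0.115.
Precision τ = 1/σ² = 1/0.04462² = 502.

μ = 0.115, τ = 502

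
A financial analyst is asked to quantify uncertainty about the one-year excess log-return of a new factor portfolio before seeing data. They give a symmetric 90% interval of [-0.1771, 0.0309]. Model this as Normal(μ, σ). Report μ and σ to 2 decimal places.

μ = -0.07, σ = 0.06

A symmetric 90% interval runs μ ± z·σ with z = 1.645.
Half-width = 0.104, so σ = 0.104/1.645 = 0.06.
μ is the interval midpoint, -0.07.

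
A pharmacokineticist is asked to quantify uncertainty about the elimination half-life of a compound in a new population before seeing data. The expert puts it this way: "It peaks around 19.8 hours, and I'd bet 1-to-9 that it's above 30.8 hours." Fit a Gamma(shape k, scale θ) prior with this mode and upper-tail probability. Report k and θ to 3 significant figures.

Gamma(k,θ) with k>1 has mode (k−1)θ, so θ = 19.8/(k−1).
Need P(X < 30.8) = 0.9 with θ tied to k this way. Start at k = 2, θ = 19.8: P(X<30.8) ≈ 0.461.
Too low — raise k to concentrate. Iterating converges to k ≈ 10.6.
Then θ = 19.8/(10.6−1) ≈ 2.07.

k ≈ 10.6, θ ≈ 2.07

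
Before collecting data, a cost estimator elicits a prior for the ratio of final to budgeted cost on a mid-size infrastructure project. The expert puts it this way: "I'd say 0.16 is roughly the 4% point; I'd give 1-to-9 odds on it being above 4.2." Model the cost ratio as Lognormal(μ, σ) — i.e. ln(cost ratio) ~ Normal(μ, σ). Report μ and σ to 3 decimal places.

μ ≈ 0.054, σ ≈ 1.078

If T ~ Lognormal(μ,σ) then ln T ~ Normal(μ,σ), so the p-quantile of ln T is μ + z_p·σ.
ln(0.16) = -1.833 and ln(4.2) = 1.435; z_{0.04} = -1.751, z_{0.9} = 1.282.
σ = (1.435 − -1.833)/(1.282 − (-1.751)) = 1.078.
μ = -1.833 − (-1.751)·1.078 = 0.054.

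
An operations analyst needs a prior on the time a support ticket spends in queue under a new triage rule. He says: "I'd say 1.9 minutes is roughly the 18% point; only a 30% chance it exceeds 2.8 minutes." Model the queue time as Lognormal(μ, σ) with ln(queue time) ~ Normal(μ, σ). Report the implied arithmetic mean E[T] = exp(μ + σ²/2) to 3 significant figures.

If T ~ Lognormal(μ,σ) then ln T ~ Normal(μ,σ), so the p-quantile of ln T is μ + z_p·σ.
ln(1.9) = 0.6419 and ln(2.8) = 1.03; z_{0.18} = -0.9154, z_{0.7} = 0.5244.
σ = (1.03 − 0.6419)/(0.5244 − (-0.9154)) = 0.269.
μ = 0.6419 − (-0.9154)·0.269 = 0.888.
E[T] = exp(μ + σ²/2) = exp(0.888 + 0.0363) = 2.52 minutes.

E[T] ≈ 2.52 minutes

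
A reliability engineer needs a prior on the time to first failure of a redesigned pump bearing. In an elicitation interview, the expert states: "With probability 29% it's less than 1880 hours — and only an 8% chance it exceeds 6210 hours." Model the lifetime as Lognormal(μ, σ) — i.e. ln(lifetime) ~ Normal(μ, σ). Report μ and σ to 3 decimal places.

μ ≈ 7.877, σ ≈ 0.610

If T ~ Lognormal(μ,σ) then ln T ~ Normal(μ,σ), so the p-quantile of ln T is μ + z_p·σ.
ln(1880) = 7.539 and ln(6210) = 8.734; z_{0.29} = -0.5534, z_{0.92} = 1.405.
σ = (8.734 − 7.539)/(1.405 − (-0.5534)) = 0.610.
μ = 7.539 − (-0.5534)·0.610 = 7.877.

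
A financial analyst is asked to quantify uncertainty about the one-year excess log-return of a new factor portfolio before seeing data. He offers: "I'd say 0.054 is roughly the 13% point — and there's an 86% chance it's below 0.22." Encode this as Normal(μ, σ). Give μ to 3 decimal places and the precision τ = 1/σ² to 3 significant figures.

μ = 0.139, τ = 177

For Normal(μ,σ), the p-quantile is μ + z_p·σ. Here z_{0.13} = -1.126, z_{0.86} = 1.08.
So 0.054 = μ − 1.126σ and 0.22 = μ + 1.08σ.
Subtracting: σ = (0.22 − 0.054)/(1.08 − (-1.126)) = 0.075.
Then μ = 0.054 − (-1.126)·0.075 = 0.139.
Precision τ = 1/σ² = 1/0.07523² = 177.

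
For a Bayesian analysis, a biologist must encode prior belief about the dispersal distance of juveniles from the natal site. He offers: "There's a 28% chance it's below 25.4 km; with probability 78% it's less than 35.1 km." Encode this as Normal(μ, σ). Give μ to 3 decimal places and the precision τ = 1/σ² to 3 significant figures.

The p-quantile of Normal(μ,σ) is μ + z_p·σ, with z_{0.28} = -0.5828 and z_{0.78} = 0.7722.
Eliminate σ: μ = (z₂·x₁ − z₁·x₂)/(z₂ − z₁) = (0.7722·25.4 − (-0.5828)·35.1)/1.355 = 29.572.
Then σ = (x₂ − x₁)/(z₂ − z₁) = (35.1 − 25.4)/1.355 = 7.158.
Precision τ = 1/σ² = 1/7.158² = 0.0195.

μ = 29.572, τ = 0.0195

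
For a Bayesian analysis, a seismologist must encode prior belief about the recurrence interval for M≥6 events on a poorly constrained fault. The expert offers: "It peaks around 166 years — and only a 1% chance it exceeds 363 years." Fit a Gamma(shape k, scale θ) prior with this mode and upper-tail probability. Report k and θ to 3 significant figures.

k ≈ 8.89, θ ≈ 21.1

Gamma(k,θ) with k>1 has mode (k−1)θ, so θ = 166/(k−1).
Need P(X < 363) = 0.99 with θ tied to k this way. Start at k = 2, θ = 166: P(X<363) ≈ 0.642.
Too low — raise k to concentrate. Iterating converges to k ≈ 8.89.
Then θ = 166/(8.89−1) ≈ 21.1.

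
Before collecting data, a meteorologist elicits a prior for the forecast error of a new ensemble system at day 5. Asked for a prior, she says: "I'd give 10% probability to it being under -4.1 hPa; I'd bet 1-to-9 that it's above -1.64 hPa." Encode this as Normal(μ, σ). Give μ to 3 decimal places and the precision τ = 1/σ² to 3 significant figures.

μ = -2.870, τ = 1.09

The p-quantile of Normal(μ,σ) is μ + z_p·σ, with z_{0.1} = -1.282 and z_{0.9} = 1.282.
Eliminate σ: μ = (z₂·x₁ − z₁·x₂)/(z₂ − z₁) = (1.282·-4.1 − (-1.282)·-1.64)/2.563 = -2.870.
Then σ = (x₂ − x₁)/(z₂ − z₁) = (-1.64 − -4.1)/2.563 = 0.960.
Precision τ = 1/σ² = 1/0.9598² = 1.09.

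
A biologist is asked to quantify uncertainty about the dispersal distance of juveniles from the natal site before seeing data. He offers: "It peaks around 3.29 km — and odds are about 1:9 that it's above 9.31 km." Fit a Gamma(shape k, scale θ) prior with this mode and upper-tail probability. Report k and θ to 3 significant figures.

Gamma(k,θ) with k>1 has mode (k−1)θ, so θ = 3.29/(k−1).
Need P(X < 9.31) = 0.9 with θ tied to k this way. Start at k = 2, θ = 3.29: P(X<9.31) ≈ 0.774.
Too low — raise k to concentrate. Iterating converges to k ≈ 2.76.
Then θ = 3.29/(2.76−1) ≈ 1.86.

k ≈ 2.76, θ ≈ 1.86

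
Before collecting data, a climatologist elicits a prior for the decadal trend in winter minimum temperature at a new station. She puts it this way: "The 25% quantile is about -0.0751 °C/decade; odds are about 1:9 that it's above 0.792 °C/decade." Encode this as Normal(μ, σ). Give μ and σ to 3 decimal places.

μ = 0.224, σ = 0.443

For Normal(μ,σ), the p-quantile is μ + z_p·σ. Here z_{0.25} = -0.6745, z_{0.9} = 1.282.
So -0.0751 = μ − 0.6745σ and 0.792 = μ + 1.282σ.
Subtracting: σ = (0.792 − -0.0751)/(1.282 − (-0.6745)) = 0.443.
Then μ = -0.0751 − (-0.6745)·0.443 = 0.224.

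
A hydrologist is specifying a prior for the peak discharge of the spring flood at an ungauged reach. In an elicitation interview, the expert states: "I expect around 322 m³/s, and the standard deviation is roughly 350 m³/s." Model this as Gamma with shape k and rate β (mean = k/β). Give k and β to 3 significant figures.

For Gamma(k, rate β): mean = k/β, variance = k/β², so CV = 1/√k.
CV = SD/mean = 350/322 = 1.087, hence k = 1/CV² = 0.846.
Then β = k/mean = 0.846/322 = 0.00263.

k ≈ 0.846, β ≈ 0.00263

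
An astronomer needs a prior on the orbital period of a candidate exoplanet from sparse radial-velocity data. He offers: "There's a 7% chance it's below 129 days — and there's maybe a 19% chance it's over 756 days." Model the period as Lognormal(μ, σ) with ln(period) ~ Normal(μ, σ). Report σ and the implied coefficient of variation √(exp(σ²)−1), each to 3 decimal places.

If T ~ Lognormal(μ,σ) then ln T ~ Normal(μ,σ), so the p-quantile of ln T is μ + z_p·σ.
ln(129) = 4.86 and ln(756) = 6.628; z_{0.07} = -1.476, z_{0.81} = 0.8779.
σ = (6.628 − 4.86)/(0.8779 − (-1.476)) = 0.751.
μ = 4.86 − (-1.476)·0.751 = 5.969.
CV = √(exp(σ²)−1) = √(exp(0.5644)−1) = 0.871.

σ ≈ 0.751, CV ≈ 0.871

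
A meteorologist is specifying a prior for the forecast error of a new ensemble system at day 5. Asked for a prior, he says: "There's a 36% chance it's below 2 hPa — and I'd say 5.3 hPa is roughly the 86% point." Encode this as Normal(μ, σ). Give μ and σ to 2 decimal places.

The p-quantile of Normal(μ,σ) is μ + z_p·σ, with z_{0.36} = -0.3585 and z_{0.86} = 1.08.
Eliminate σ: μ = (z₂·x₁ − z₁·x₂)/(z₂ − z₁) = (1.08·2 − (-0.3585)·5.3)/1.439 = 2.82.
Then σ = (x₂ − x₁)/(z₂ − z₁) = (5.3 − 2)/1.439 = 2.29.

μ = 2.82, σ = 2.29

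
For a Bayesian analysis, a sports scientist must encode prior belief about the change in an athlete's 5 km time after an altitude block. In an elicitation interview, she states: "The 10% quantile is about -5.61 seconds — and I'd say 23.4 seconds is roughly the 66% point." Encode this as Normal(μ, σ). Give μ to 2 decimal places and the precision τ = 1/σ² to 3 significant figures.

μ = 16.34, τ = 0.00341

For Normal(μ,σ), the p-quantile is μ + z_p·σ. Here z_{0.1} = -1.282, z_{0.66} = 0.4125.
So -5.61 = μ − 1.282σ and 23.4 = μ + 0.4125σ.
Subtracting: σ = (23.4 − -5.61)/(0.4125 − (-1.282)) = 17.12.
Then μ = -5.61 − (-1.282)·17.12 = 16.34.
Precision τ = 1/σ² = 1/17.12² = 0.00341.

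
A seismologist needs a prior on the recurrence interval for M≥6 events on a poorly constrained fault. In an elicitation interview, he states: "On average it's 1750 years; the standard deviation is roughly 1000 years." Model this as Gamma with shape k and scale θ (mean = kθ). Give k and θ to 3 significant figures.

k ≈ 3.06, θ ≈ 571

For Gamma(k, scale θ): mean = kθ, variance = kθ², so CV = 1/√k.
CV = SD/mean = 1000/1750 = 0.5714, hence k = 1/CV² = 3.06.
Then θ = mean/k = 1750/3.06 = 571.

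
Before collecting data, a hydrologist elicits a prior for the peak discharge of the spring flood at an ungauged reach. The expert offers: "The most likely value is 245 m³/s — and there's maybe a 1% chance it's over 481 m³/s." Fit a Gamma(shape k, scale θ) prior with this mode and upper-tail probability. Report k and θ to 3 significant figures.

k ≈ 11.8, θ ≈ 22.6

Gamma(k,θ) with k>1 has mode (k−1)θ, so θ = 245/(k−1).
Need P(X < 481) = 0.99 with θ tied to k this way. Start at k = 2, θ = 245: P(X<481) ≈ 0.584.
Too low — raise k to concentrate. Iterating converges to k ≈ 11.8.
Then θ = 245/(11.8−1) ≈ 22.6.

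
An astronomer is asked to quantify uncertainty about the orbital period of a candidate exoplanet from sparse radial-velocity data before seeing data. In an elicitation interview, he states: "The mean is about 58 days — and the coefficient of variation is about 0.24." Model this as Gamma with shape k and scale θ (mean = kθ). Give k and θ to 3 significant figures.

For Gamma(k, scale θ): mean = kθ, variance = kθ², so CV = 1/√k.
CV = 0.24, hence k = 1/CV² = 17.4.
Then θ = mean/k = 58/17.4 = 3.34.

k ≈ 17.4, θ ≈ 3.34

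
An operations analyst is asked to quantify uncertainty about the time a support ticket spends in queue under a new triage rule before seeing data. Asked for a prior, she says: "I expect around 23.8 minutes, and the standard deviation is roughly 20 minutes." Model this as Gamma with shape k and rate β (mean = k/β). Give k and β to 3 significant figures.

k ≈ 1.42, β ≈ 0.0595

For Gamma(k, rate β): mean = k/β, variance = k/β², so CV = 1/√k.
CV = SD/mean = 20/23.8 = 0.8403, hence k = 1/CV² = 1.42.
Then β = k/mean = 1.42/23.8 = 0.0595.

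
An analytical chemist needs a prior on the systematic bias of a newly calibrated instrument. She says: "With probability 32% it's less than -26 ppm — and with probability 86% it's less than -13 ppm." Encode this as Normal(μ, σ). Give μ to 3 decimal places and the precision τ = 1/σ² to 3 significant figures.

The p-quantile of Normal(μ,σ) is μ + z_p·σ, with z_{0.32} = -0.4677 and z_{0.86} = 1.08.
Eliminate σ: μ = (z₂·x₁ − z₁·x₂)/(z₂ − z₁) = (1.08·-26 − (-0.4677)·-13)/1.548 = -22.072.
Then σ = (x₂ − x₁)/(z₂ − z₁) = (-13 − -26)/1.548 = 8.398.
Precision τ = 1/σ² = 1/8.398² = 0.0142.

μ = -22.072, τ = 0.0142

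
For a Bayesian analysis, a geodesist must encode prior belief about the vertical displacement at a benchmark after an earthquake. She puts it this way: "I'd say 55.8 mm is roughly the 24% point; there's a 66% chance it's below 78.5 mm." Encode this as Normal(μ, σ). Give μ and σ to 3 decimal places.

The p-quantile of Normal(μ,σ) is μ + z_p·σ, with z_{0.24} = -0.7063 and z_{0.66} = 0.4125.
Eliminate σ: μ = (z₂·x₁ − z₁·x₂)/(z₂ − z₁) = (0.4125·55.8 − (-0.7063)·78.5)/1.119 = 70.131.
Then σ = (x₂ − x₁)/(z₂ − z₁) = (78.5 − 55.8)/1.119 = 20.290.

μ = 70.131, σ = 20.290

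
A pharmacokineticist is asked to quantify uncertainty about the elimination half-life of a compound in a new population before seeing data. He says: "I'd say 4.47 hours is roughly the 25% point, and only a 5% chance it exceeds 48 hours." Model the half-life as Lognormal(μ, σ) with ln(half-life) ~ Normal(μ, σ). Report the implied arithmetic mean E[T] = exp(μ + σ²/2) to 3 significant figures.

If T ~ Lognormal(μ,σ) then ln T ~ Normal(μ,σ), so the p-quantile of ln T is μ + z_p·σ.
ln(4.47) = 1.497 and ln(48) = 3.871; z_{0.25} = -0.6745, z_{0.95} = 1.645.
σ = (3.871 − 1.497)/(1.645 − (-0.6745)) = 1.023.
μ = 1.497 − (-0.6745)·1.023 = 2.188.
E[T] = exp(μ + σ²/2) = exp(2.188 + 0.5238) = 15.1 hours.

E[T] ≈ 15.1 hours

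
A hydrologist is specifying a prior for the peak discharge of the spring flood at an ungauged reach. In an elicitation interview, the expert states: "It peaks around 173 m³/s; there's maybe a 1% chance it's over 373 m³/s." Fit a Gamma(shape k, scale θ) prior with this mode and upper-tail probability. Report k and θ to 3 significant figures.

k ≈ 9.2, θ ≈ 21.1

Gamma(k,θ) with k>1 has mode (k−1)θ, so θ = 173/(k−1).
Need P(X < 373) = 0.99 with θ tied to k this way. Start at k = 2, θ = 173: P(X<373) ≈ 0.635.
Too low — raise k to concentrate. Iterating converges to k ≈ 9.2.
Then θ = 173/(9.2−1) ≈ 21.1.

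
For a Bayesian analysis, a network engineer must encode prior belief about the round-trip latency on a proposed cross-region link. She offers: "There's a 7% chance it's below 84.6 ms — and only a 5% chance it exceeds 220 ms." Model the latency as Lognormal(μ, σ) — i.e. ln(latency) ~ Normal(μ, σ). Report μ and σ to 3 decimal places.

μ ≈ 4.890, σ ≈ 0.306

If T ~ Lognormal(μ,σ) then ln T ~ Normal(μ,σ), so the p-quantile of ln T is μ + z_p·σ.
ln(84.6) = 4.438 and ln(220) = 5.394; z_{0.07} = -1.476, z_{0.95} = 1.645.
σ = (5.394 − 4.438)/(1.645 − (-1.476)) = 0.306.
μ = 4.438 − (-1.476)·0.306 = 4.890.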